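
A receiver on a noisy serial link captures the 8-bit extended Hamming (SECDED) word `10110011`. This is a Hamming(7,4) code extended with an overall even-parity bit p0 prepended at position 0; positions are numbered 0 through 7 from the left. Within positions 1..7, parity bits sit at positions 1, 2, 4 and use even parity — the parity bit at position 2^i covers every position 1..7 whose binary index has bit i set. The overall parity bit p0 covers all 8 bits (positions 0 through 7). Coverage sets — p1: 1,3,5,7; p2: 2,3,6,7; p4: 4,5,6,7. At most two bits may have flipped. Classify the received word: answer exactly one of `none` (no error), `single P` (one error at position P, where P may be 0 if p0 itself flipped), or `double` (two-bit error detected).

single 0

s1: b1⊕b3⊕b5⊕b7 = 0⊕1⊕0⊕1 = 0
s2: b2⊕b3⊕b6⊕b7 = 1⊕1⊕1⊕1 = 0
s4: b4⊕b5⊕b6⊕b7 = 0⊕0⊕1⊕1 = 0
Syndrome (s4...s1) = 000 → position 0 (no error).
Overall parity (XOR of all 8 bits, including p0): 1⊕0⊕1⊕1⊕0⊕0⊕1⊕1 = 1
Overall=1, syndrome position=0 → single-bit error at position 0.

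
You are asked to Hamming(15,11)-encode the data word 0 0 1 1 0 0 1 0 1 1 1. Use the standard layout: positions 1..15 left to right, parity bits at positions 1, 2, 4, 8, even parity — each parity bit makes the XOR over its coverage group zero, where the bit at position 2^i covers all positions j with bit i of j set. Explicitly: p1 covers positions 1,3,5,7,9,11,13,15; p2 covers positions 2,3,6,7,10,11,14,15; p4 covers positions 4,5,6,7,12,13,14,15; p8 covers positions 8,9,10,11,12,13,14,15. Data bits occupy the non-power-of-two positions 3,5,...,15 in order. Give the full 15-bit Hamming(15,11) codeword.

Place data bits at non-power-of-two positions: b3=0, b5=0, b6=1, b7=1, b9=0, b10=0, b11=1, b12=0, b13=1, b14=1, b15=1.
p1 = XOR of data positions {3,5,7,9,11,13,15} = 0⊕0⊕1⊕0⊕1⊕1⊕1 = 0
p2 = XOR of data positions {3,6,7,10,11,14,15} = 0⊕1⊕1⊕0⊕1⊕1⊕1 = 1
p4 = XOR of data positions {5,6,7,12,13,14,15} = 0⊕1⊕1⊕0⊕1⊕1⊕1 = 1
p8 = XOR of data positions {9,10,11,12,13,14,15} = 0⊕0⊕1⊕0⊕1⊕1⊕1 = 0
Codeword b1..b15 = 010101100010111

010101100010111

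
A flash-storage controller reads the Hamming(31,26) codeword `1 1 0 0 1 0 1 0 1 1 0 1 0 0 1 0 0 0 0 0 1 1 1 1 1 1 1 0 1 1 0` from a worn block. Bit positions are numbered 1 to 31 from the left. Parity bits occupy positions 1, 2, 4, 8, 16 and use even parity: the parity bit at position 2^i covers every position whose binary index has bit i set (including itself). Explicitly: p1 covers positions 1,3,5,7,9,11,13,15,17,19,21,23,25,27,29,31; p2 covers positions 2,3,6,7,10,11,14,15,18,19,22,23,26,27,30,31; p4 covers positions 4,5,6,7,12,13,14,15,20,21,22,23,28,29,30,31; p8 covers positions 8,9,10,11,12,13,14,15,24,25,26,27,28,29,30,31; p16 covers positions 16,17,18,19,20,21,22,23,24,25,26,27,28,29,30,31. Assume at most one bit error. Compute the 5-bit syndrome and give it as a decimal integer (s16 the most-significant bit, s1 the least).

s1: b1⊕b3⊕b5⊕b7⊕b9⊕b11⊕b13⊕b15⊕b17⊕b19⊕b21⊕b23⊕b25⊕b27⊕b29⊕b31 = 1⊕0⊕1⊕1⊕1⊕0⊕0⊕1⊕0⊕0⊕1⊕1⊕1⊕1⊕1⊕0 = 0
s2: b2⊕b3⊕b6⊕b7⊕b10⊕b11⊕b14⊕b15⊕b18⊕b19⊕b22⊕b23⊕b26⊕b27⊕b30⊕b31 = 1⊕0⊕0⊕1⊕1⊕0⊕0⊕1⊕0⊕0⊕1⊕1⊕1⊕1⊕1⊕0 = 1
s4: b4⊕b5⊕b6⊕b7⊕b12⊕b13⊕b14⊕b15⊕b20⊕b21⊕b22⊕b23⊕b28⊕b29⊕b30⊕b31 = 0⊕1⊕0⊕1⊕1⊕0⊕0⊕1⊕0⊕1⊕1⊕1⊕0⊕1⊕1⊕0 = 1
s8: b8⊕b9⊕b10⊕b11⊕b12⊕b13⊕b14⊕b15⊕b24⊕b25⊕b26⊕b27⊕b28⊕b29⊕b30⊕b31 = 0⊕1⊕1⊕0⊕1⊕0⊕0⊕1⊕1⊕1⊕1⊕1⊕0⊕1⊕1⊕0 = 0
s16: b16⊕b17⊕b18⊕b19⊕b20⊕b21⊕b22⊕b23⊕b24⊕b25⊕b26⊕b27⊕b28⊕b29⊕b30⊕b31 = 0⊕0⊕0⊕0⊕0⊕1⊕1⊕1⊕1⊕1⊕1⊕1⊕0⊕1⊕1⊕0 = 1
Syndrome (s16...s1) = 10110 → position 22.

22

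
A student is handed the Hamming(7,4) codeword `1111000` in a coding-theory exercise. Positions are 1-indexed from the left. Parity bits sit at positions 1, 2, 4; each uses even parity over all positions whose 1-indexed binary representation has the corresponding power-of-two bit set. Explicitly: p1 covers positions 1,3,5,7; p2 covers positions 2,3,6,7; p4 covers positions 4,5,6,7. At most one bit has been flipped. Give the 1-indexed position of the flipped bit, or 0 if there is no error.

s1: b1⊕b3⊕b5⊕b7 = 1⊕1⊕0⊕0 = 0
s2: b2⊕b3⊕b6⊕b7 = 1⊕1⊕0⊕0 = 0
s4: b4⊕b5⊕b6⊕b7 = 1⊕0⊕0⊕0 = 1
Syndrome (s4...s1) = 100 → position 4.

4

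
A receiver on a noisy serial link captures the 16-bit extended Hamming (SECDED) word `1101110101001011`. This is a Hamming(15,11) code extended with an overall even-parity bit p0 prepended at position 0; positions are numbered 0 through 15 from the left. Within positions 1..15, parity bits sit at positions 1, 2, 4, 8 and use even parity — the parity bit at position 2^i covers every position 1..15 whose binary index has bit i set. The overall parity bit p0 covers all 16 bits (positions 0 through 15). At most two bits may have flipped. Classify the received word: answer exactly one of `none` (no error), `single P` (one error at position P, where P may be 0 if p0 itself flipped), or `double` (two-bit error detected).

none

s1: b1⊕b3⊕b5⊕b7⊕b9⊕b11⊕b13⊕b15 = 1⊕1⊕1⊕1⊕1⊕0⊕0⊕1 = 0
s2: b2⊕b3⊕b6⊕b7⊕b10⊕b11⊕b14⊕b15 = 0⊕1⊕0⊕1⊕0⊕0⊕1⊕1 = 0
s4: b4⊕b5⊕b6⊕b7⊕b12⊕b13⊕b14⊕b15 = 1⊕1⊕0⊕1⊕1⊕0⊕1⊕1 = 0
s8: b8⊕b9⊕b10⊕b11⊕b12⊕b13⊕b14⊕b15 = 0⊕1⊕0⊕0⊕1⊕0⊕1⊕1 = 0
Syndrome (s8...s1) = 0000 → position 0 (no error).
Overall parity (XOR of all 16 bits, including p0): 1⊕1⊕0⊕1⊕1⊕1⊕0⊕1⊕0⊕1⊕0⊕0⊕1⊕0⊕1⊕1 = 0
Overall=0, syndrome position=0 → no error.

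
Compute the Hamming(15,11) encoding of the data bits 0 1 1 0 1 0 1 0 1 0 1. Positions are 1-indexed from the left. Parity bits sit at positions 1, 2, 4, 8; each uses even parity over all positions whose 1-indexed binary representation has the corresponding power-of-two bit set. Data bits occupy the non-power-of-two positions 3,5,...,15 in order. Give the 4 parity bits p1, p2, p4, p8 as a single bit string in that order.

1100

Place data bits at non-power-of-two positions: b3=0, b5=1, b6=1, b7=0, b9=1, b10=0, b11=1, b12=0, b13=1, b14=0, b15=1.
p1 = XOR of data positions {3,5,7,9,11,13,15} = 0⊕1⊕0⊕1⊕1⊕1⊕1 = 1
p2 = XOR of data positions {3,6,7,10,11,14,15} = 0⊕1⊕0⊕0⊕1⊕0⊕1 = 1
p4 = XOR of data positions {5,6,7,12,13,14,15} = 1⊕1⊕0⊕0⊕1⊕0⊕1 = 0
p8 = XOR of data positions {9,10,11,12,13,14,15} = 1⊕0⊕1⊕0⊕1⊕0⊕1 = 0
Parity bits p1,p2,p4,p8 = 1100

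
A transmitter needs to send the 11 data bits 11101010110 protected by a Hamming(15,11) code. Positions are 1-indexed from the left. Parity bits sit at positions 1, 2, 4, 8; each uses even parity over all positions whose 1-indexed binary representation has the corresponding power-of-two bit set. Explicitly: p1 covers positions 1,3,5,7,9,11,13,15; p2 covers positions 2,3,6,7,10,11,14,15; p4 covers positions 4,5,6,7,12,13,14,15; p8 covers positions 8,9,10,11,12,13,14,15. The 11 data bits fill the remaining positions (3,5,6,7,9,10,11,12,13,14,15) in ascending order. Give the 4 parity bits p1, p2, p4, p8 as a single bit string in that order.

1000

Place data bits at non-power-of-two positions: b3=1, b5=1, b6=1, b7=0, b9=1, b10=0, b11=1, b12=0, b13=1, b14=1, b15=0.
p1 = XOR of data positions {3,5,7,9,11,13,15} = 1⊕1⊕0⊕1⊕1⊕1⊕0 = 1
p2 = XOR of data positions {3,6,7,10,11,14,15} = 1⊕1⊕0⊕0⊕1⊕1⊕0 = 0
p4 = XOR of data positions {5,6,7,12,13,14,15} = 1⊕1⊕0⊕0⊕1⊕1⊕0 = 0
p8 = XOR of data positions {9,10,11,12,13,14,15} = 1⊕0⊕1⊕0⊕1⊕1⊕0 = 0
Parity bits p1,p2,p4,p8 = 1000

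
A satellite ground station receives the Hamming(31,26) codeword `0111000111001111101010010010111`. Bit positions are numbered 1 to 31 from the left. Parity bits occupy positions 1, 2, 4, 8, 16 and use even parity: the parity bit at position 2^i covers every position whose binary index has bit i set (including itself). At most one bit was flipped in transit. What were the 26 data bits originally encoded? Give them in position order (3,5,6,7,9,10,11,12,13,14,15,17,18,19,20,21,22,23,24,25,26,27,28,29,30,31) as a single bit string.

10001100111101010010110111

s1: b1⊕b3⊕b5⊕b7⊕b9⊕b11⊕b13⊕b15⊕b17⊕b19⊕b21⊕b23⊕b25⊕b27⊕b29⊕b31 = 0⊕1⊕0⊕0⊕1⊕0⊕1⊕1⊕1⊕1⊕1⊕0⊕0⊕1⊕1⊕1 = 0
s2: b2⊕b3⊕b6⊕b7⊕b10⊕b11⊕b14⊕b15⊕b18⊕b19⊕b22⊕b23⊕b26⊕b27⊕b30⊕b31 = 1⊕1⊕0⊕0⊕1⊕0⊕1⊕1⊕0⊕1⊕0⊕0⊕0⊕1⊕1⊕1 = 1
s4: b4⊕b5⊕b6⊕b7⊕b12⊕b13⊕b14⊕b15⊕b20⊕b21⊕b22⊕b23⊕b28⊕b29⊕b30⊕b31 = 1⊕0⊕0⊕0⊕0⊕1⊕1⊕1⊕0⊕1⊕0⊕0⊕0⊕1⊕1⊕1 = 0
s8: b8⊕b9⊕b10⊕b11⊕b12⊕b13⊕b14⊕b15⊕b24⊕b25⊕b26⊕b27⊕b28⊕b29⊕b30⊕b31 = 1⊕1⊕1⊕0⊕0⊕1⊕1⊕1⊕1⊕0⊕0⊕1⊕0⊕1⊕1⊕1 = 1
s16: b16⊕b17⊕b18⊕b19⊕b20⊕b21⊕b22⊕b23⊕b24⊕b25⊕b26⊕b27⊕b28⊕b29⊕b30⊕b31 = 1⊕1⊕0⊕1⊕0⊕1⊕0⊕0⊕1⊕0⊕0⊕1⊕0⊕1⊕1⊕1 = 1
Syndrome (s16...s1) = 11010 → position 26.
Flip bit 26: corrected codeword = 0111000111001111101010010110111
Data bits at positions 3,5,6,7,9,10,11,12,13,14,15,17,18,19,20,21,22,23,24,25,26,27,28,29,30,31: 10001100111101010010110111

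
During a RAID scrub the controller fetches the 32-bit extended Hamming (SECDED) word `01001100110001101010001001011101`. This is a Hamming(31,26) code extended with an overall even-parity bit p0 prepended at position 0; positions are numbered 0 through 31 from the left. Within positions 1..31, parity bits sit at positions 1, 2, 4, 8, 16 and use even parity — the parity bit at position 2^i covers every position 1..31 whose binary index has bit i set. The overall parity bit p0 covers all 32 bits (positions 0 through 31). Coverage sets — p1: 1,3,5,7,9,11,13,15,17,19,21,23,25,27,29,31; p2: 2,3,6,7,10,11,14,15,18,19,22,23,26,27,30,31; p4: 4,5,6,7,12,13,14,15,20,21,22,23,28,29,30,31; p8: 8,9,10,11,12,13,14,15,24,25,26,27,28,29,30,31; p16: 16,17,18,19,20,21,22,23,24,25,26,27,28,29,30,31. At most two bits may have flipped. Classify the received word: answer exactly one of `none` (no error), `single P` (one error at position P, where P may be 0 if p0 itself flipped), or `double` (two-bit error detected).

s1: b1⊕b3⊕b5⊕b7⊕b9⊕b11⊕b13⊕b15⊕b17⊕b19⊕b21⊕b23⊕b25⊕b27⊕b29⊕b31 = 1⊕0⊕1⊕0⊕1⊕0⊕1⊕0⊕0⊕0⊕0⊕0⊕1⊕1⊕1⊕1 = 0
s2: b2⊕b3⊕b6⊕b7⊕b10⊕b11⊕b14⊕b15⊕b18⊕b19⊕b22⊕b23⊕b26⊕b27⊕b30⊕b31 = 0⊕0⊕0⊕0⊕0⊕0⊕1⊕0⊕1⊕0⊕1⊕0⊕0⊕1⊕0⊕1 = 1
s4: b4⊕b5⊕b6⊕b7⊕b12⊕b13⊕b14⊕b15⊕b20⊕b21⊕b22⊕b23⊕b28⊕b29⊕b30⊕b31 = 1⊕1⊕0⊕0⊕0⊕1⊕1⊕0⊕0⊕0⊕1⊕0⊕1⊕1⊕0⊕1 = 0
s8: b8⊕b9⊕b10⊕b11⊕b12⊕b13⊕b14⊕b15⊕b24⊕b25⊕b26⊕b27⊕b28⊕b29⊕b30⊕b31 = 1⊕1⊕0⊕0⊕0⊕1⊕1⊕0⊕0⊕1⊕0⊕1⊕1⊕1⊕0⊕1 = 1
s16: b16⊕b17⊕b18⊕b19⊕b20⊕b21⊕b22⊕b23⊕b24⊕b25⊕b26⊕b27⊕b28⊕b29⊕b30⊕b31 = 1⊕0⊕1⊕0⊕0⊕0⊕1⊕0⊕0⊕1⊕0⊕1⊕1⊕1⊕0⊕1 = 0
Syndrome (s16...s1) = 01010 → position 10.
Overall parity (XOR of all 32 bits, including p0): 0⊕1⊕0⊕0⊕1⊕1⊕0⊕0⊕1⊕1⊕0⊕0⊕0⊕1⊕1⊕0⊕1⊕0⊕1⊕0⊕0⊕0⊕1⊕0⊕0⊕1⊕0⊕1⊕1⊕1⊕0⊕1 = 1
Overall=1, syndrome position=10 → single-bit error at position 10.

single 10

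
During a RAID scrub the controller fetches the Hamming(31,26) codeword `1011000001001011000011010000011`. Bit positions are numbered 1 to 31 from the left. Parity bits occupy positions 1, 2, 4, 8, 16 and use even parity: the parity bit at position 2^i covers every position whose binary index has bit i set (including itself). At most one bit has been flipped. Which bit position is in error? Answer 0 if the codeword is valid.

4

s1: b1⊕b3⊕b5⊕b7⊕b9⊕b11⊕b13⊕b15⊕b17⊕b19⊕b21⊕b23⊕b25⊕b27⊕b29⊕b31 = 1⊕1⊕0⊕0⊕0⊕0⊕1⊕1⊕0⊕0⊕1⊕0⊕0⊕0⊕0⊕1 = 0
s2: b2⊕b3⊕b6⊕b7⊕b10⊕b11⊕b14⊕b15⊕b18⊕b19⊕b22⊕b23⊕b26⊕b27⊕b30⊕b31 = 0⊕1⊕0⊕0⊕1⊕0⊕0⊕1⊕0⊕0⊕1⊕0⊕0⊕0⊕1⊕1 = 0
s4: b4⊕b5⊕b6⊕b7⊕b12⊕b13⊕b14⊕b15⊕b20⊕b21⊕b22⊕b23⊕b28⊕b29⊕b30⊕b31 = 1⊕0⊕0⊕0⊕0⊕1⊕0⊕1⊕0⊕1⊕1⊕0⊕0⊕0⊕1⊕1 = 1
s8: b8⊕b9⊕b10⊕b11⊕b12⊕b13⊕b14⊕b15⊕b24⊕b25⊕b26⊕b27⊕b28⊕b29⊕b30⊕b31 = 0⊕0⊕1⊕0⊕0⊕1⊕0⊕1⊕1⊕0⊕0⊕0⊕0⊕0⊕1⊕1 = 0
s16: b16⊕b17⊕b18⊕b19⊕b20⊕b21⊕b22⊕b23⊕b24⊕b25⊕b26⊕b27⊕b28⊕b29⊕b30⊕b31 = 1⊕0⊕0⊕0⊕0⊕1⊕1⊕0⊕1⊕0⊕0⊕0⊕0⊕0⊕1⊕1 = 0
Syndrome (s16...s1) = 00100 → position 4.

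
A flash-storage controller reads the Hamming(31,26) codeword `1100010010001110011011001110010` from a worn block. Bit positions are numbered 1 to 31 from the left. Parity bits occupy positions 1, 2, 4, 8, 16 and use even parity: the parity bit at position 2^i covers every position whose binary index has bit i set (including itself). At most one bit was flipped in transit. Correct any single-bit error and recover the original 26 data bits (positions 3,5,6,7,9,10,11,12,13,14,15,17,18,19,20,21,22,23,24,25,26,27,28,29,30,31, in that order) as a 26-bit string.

s1: b1⊕b3⊕b5⊕b7⊕b9⊕b11⊕b13⊕b15⊕b17⊕b19⊕b21⊕b23⊕b25⊕b27⊕b29⊕b31 = 1⊕0⊕0⊕0⊕1⊕0⊕1⊕1⊕0⊕1⊕1⊕0⊕1⊕1⊕0⊕0 = 0
s2: b2⊕b3⊕b6⊕b7⊕b10⊕b11⊕b14⊕b15⊕b18⊕b19⊕b22⊕b23⊕b26⊕b27⊕b30⊕b31 = 1⊕0⊕1⊕0⊕0⊕0⊕1⊕1⊕1⊕1⊕1⊕0⊕1⊕1⊕1⊕0 = 0
s4: b4⊕b5⊕b6⊕b7⊕b12⊕b13⊕b14⊕b15⊕b20⊕b21⊕b22⊕b23⊕b28⊕b29⊕b30⊕b31 = 0⊕0⊕1⊕0⊕0⊕1⊕1⊕1⊕0⊕1⊕1⊕0⊕0⊕0⊕1⊕0 = 1
s8: b8⊕b9⊕b10⊕b11⊕b12⊕b13⊕b14⊕b15⊕b24⊕b25⊕b26⊕b27⊕b28⊕b29⊕b30⊕b31 = 0⊕1⊕0⊕0⊕0⊕1⊕1⊕1⊕0⊕1⊕1⊕1⊕0⊕0⊕1⊕0 = 0
s16: b16⊕b17⊕b18⊕b19⊕b20⊕b21⊕b22⊕b23⊕b24⊕b25⊕b26⊕b27⊕b28⊕b29⊕b30⊕b31 = 0⊕0⊕1⊕1⊕0⊕1⊕1⊕0⊕0⊕1⊕1⊕1⊕0⊕0⊕1⊕0 = 0
Syndrome (s16...s1) = 00100 → position 4.
Flip bit 4: corrected codeword = 1101010010001110011011001110010
Data bits at positions 3,5,6,7,9,10,11,12,13,14,15,17,18,19,20,21,22,23,24,25,26,27,28,29,30,31: 00101000111011011001110010

00101000111011011001110010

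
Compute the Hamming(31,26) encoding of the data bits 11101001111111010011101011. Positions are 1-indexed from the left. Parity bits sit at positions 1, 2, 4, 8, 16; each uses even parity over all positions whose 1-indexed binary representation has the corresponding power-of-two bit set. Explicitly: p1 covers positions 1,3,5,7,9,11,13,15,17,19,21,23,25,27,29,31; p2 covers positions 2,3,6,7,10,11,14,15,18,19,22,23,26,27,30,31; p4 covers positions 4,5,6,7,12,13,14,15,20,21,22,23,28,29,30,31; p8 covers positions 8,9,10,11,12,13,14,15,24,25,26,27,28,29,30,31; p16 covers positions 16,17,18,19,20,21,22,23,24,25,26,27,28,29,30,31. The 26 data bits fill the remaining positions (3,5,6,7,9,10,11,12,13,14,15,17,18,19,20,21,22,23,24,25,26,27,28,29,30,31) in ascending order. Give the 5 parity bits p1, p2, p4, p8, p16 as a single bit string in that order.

Place data bits at non-power-of-two positions: b3=1, b5=1, b6=1, b7=0, b9=1, b10=0, b11=0, b12=1, b13=1, b14=1, b15=1, b17=1, b18=1, b19=1, b20=0, b21=1, b22=0, b23=0, b24=1, b25=1, b26=1, b27=0, b28=1, b29=0, b30=1, b31=1.
p1 = XOR of data positions {3,5,7,9,11,13,15,17,19,21,23,25,27,29,31} = 1⊕1⊕0⊕1⊕0⊕1⊕1⊕1⊕1⊕1⊕0⊕1⊕0⊕0⊕1 = 0
p2 = XOR of data positions {3,6,7,10,11,14,15,18,19,22,23,26,27,30,31} = 1⊕1⊕0⊕0⊕0⊕1⊕1⊕1⊕1⊕0⊕0⊕1⊕0⊕1⊕1 = 1
p4 = XOR of data positions {5,6,7,12,13,14,15,20,21,22,23,28,29,30,31} = 1⊕1⊕0⊕1⊕1⊕1⊕1⊕0⊕1⊕0⊕0⊕1⊕0⊕1⊕1 = 0
p8 = XOR of data positions {9,10,11,12,13,14,15,24,25,26,27,28,29,30,31} = 1⊕0⊕0⊕1⊕1⊕1⊕1⊕1⊕1⊕1⊕0⊕1⊕0⊕1⊕1 = 1
p16 = XOR of data positions {17,18,19,20,21,22,23,24,25,26,27,28,29,30,31} = 1⊕1⊕1⊕0⊕1⊕0⊕0⊕1⊕1⊕1⊕0⊕1⊕0⊕1⊕1 = 0
Parity bits p1,p2,p4,p8,p16 = 01010

01010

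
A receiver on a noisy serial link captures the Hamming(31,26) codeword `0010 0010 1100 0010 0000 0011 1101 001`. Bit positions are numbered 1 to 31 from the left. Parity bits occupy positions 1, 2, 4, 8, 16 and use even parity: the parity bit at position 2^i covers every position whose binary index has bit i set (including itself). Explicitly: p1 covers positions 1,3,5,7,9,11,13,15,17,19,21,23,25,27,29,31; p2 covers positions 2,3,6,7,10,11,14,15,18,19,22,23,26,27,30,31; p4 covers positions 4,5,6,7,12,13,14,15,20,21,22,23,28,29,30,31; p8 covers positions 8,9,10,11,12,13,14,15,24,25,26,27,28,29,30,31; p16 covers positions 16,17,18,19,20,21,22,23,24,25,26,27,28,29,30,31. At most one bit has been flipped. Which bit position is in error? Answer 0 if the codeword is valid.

s1: b1⊕b3⊕b5⊕b7⊕b9⊕b11⊕b13⊕b15⊕b17⊕b19⊕b21⊕b23⊕b25⊕b27⊕b29⊕b31 = 0⊕1⊕0⊕1⊕1⊕0⊕0⊕1⊕0⊕0⊕0⊕1⊕1⊕0⊕0⊕1 = 1
s2: b2⊕b3⊕b6⊕b7⊕b10⊕b11⊕b14⊕b15⊕b18⊕b19⊕b22⊕b23⊕b26⊕b27⊕b30⊕b31 = 0⊕1⊕0⊕1⊕1⊕0⊕0⊕1⊕0⊕0⊕0⊕1⊕1⊕0⊕0⊕1 = 1
s4: b4⊕b5⊕b6⊕b7⊕b12⊕b13⊕b14⊕b15⊕b20⊕b21⊕b22⊕b23⊕b28⊕b29⊕b30⊕b31 = 0⊕0⊕0⊕1⊕0⊕0⊕0⊕1⊕0⊕0⊕0⊕1⊕1⊕0⊕0⊕1 = 1
s8: b8⊕b9⊕b10⊕b11⊕b12⊕b13⊕b14⊕b15⊕b24⊕b25⊕b26⊕b27⊕b28⊕b29⊕b30⊕b31 = 0⊕1⊕1⊕0⊕0⊕0⊕0⊕1⊕1⊕1⊕1⊕0⊕1⊕0⊕0⊕1 = 0
s16: b16⊕b17⊕b18⊕b19⊕b20⊕b21⊕b22⊕b23⊕b24⊕b25⊕b26⊕b27⊕b28⊕b29⊕b30⊕b31 = 0⊕0⊕0⊕0⊕0⊕0⊕0⊕1⊕1⊕1⊕1⊕0⊕1⊕0⊕0⊕1 = 0
Syndrome (s16...s1) = 00111 → position 7.

7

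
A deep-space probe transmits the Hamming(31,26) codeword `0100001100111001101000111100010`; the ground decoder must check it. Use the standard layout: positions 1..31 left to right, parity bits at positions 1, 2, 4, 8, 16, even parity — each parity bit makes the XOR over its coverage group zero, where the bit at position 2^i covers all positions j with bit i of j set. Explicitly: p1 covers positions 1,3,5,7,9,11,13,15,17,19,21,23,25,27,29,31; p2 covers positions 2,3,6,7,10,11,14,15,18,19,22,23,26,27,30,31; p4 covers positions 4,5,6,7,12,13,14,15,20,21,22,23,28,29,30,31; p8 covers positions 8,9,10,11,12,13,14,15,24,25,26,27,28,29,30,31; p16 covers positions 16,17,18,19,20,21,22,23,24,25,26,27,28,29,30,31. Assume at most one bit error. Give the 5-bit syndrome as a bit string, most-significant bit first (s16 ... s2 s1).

s1: b1⊕b3⊕b5⊕b7⊕b9⊕b11⊕b13⊕b15⊕b17⊕b19⊕b21⊕b23⊕b25⊕b27⊕b29⊕b31 = 0⊕0⊕0⊕1⊕0⊕1⊕1⊕0⊕1⊕1⊕0⊕1⊕1⊕0⊕0⊕0 = 1
s2: b2⊕b3⊕b6⊕b7⊕b10⊕b11⊕b14⊕b15⊕b18⊕b19⊕b22⊕b23⊕b26⊕b27⊕b30⊕b31 = 1⊕0⊕0⊕1⊕0⊕1⊕0⊕0⊕0⊕1⊕0⊕1⊕1⊕0⊕1⊕0 = 1
s4: b4⊕b5⊕b6⊕b7⊕b12⊕b13⊕b14⊕b15⊕b20⊕b21⊕b22⊕b23⊕b28⊕b29⊕b30⊕b31 = 0⊕0⊕0⊕1⊕1⊕1⊕0⊕0⊕0⊕0⊕0⊕1⊕0⊕0⊕1⊕0 = 1
s8: b8⊕b9⊕b10⊕b11⊕b12⊕b13⊕b14⊕b15⊕b24⊕b25⊕b26⊕b27⊕b28⊕b29⊕b30⊕b31 = 1⊕0⊕0⊕1⊕1⊕1⊕0⊕0⊕1⊕1⊕1⊕0⊕0⊕0⊕1⊕0 = 0
s16: b16⊕b17⊕b18⊕b19⊕b20⊕b21⊕b22⊕b23⊕b24⊕b25⊕b26⊕b27⊕b28⊕b29⊕b30⊕b31 = 1⊕1⊕0⊕1⊕0⊕0⊕0⊕1⊕1⊕1⊕1⊕0⊕0⊕0⊕1⊕0 = 0
Syndrome (s16...s1) = 00111 → position 7.

00111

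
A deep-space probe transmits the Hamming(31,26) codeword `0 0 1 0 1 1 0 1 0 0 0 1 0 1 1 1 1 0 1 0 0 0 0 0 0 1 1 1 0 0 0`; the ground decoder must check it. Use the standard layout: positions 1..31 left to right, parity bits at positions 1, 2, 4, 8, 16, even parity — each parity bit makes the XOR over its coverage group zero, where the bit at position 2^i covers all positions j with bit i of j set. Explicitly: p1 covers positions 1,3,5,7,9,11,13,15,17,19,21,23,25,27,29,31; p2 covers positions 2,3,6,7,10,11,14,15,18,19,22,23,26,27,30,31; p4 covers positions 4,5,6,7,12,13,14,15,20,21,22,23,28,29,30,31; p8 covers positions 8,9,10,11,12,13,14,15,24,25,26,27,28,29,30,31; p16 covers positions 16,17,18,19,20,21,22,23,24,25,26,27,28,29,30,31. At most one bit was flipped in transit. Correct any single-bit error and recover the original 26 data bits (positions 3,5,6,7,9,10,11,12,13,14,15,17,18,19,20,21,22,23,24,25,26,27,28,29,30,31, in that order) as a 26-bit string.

11100101011101000000111000

s1: b1⊕b3⊕b5⊕b7⊕b9⊕b11⊕b13⊕b15⊕b17⊕b19⊕b21⊕b23⊕b25⊕b27⊕b29⊕b31 = 0⊕1⊕1⊕0⊕0⊕0⊕0⊕1⊕1⊕1⊕0⊕0⊕0⊕1⊕0⊕0 = 0
s2: b2⊕b3⊕b6⊕b7⊕b10⊕b11⊕b14⊕b15⊕b18⊕b19⊕b22⊕b23⊕b26⊕b27⊕b30⊕b31 = 0⊕1⊕1⊕0⊕0⊕0⊕1⊕1⊕0⊕1⊕0⊕0⊕1⊕1⊕0⊕0 = 1
s4: b4⊕b5⊕b6⊕b7⊕b12⊕b13⊕b14⊕b15⊕b20⊕b21⊕b22⊕b23⊕b28⊕b29⊕b30⊕b31 = 0⊕1⊕1⊕0⊕1⊕0⊕1⊕1⊕0⊕0⊕0⊕0⊕1⊕0⊕0⊕0 = 0
s8: b8⊕b9⊕b10⊕b11⊕b12⊕b13⊕b14⊕b15⊕b24⊕b25⊕b26⊕b27⊕b28⊕b29⊕b30⊕b31 = 1⊕0⊕0⊕0⊕1⊕0⊕1⊕1⊕0⊕0⊕1⊕1⊕1⊕0⊕0⊕0 = 1
s16: b16⊕b17⊕b18⊕b19⊕b20⊕b21⊕b22⊕b23⊕b24⊕b25⊕b26⊕b27⊕b28⊕b29⊕b30⊕b31 = 1⊕1⊕0⊕1⊕0⊕0⊕0⊕0⊕0⊕0⊕1⊕1⊕1⊕0⊕0⊕0 = 0
Syndrome (s16...s1) = 01010 → position 10.
Flip bit 10: corrected codeword = 0010110101010111101000000111000
Data bits at positions 3,5,6,7,9,10,11,12,13,14,15,17,18,19,20,21,22,23,24,25,26,27,28,29,30,31: 11100101011101000000111000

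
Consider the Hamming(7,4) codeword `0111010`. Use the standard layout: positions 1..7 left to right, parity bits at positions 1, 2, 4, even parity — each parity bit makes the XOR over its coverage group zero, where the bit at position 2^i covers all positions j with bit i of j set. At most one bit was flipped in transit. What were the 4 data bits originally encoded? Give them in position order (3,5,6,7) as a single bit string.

s1: b1⊕b3⊕b5⊕b7 = 0⊕1⊕0⊕0 = 1
s2: b2⊕b3⊕b6⊕b7 = 1⊕1⊕1⊕0 = 1
s4: b4⊕b5⊕b6⊕b7 = 1⊕0⊕1⊕0 = 0
Syndrome (s4...s1) = 011 → position 3.
Flip bit 3: corrected codeword = 0101010
Data bits at positions 3,5,6,7: 0010

0010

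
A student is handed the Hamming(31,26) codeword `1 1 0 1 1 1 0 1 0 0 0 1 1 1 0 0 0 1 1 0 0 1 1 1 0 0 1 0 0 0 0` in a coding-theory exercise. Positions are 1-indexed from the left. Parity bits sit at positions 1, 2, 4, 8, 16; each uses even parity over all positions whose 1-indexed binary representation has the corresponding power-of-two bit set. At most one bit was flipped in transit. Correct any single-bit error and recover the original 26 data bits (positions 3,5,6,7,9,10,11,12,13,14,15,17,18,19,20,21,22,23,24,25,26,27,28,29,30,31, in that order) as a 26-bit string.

s1: b1⊕b3⊕b5⊕b7⊕b9⊕b11⊕b13⊕b15⊕b17⊕b19⊕b21⊕b23⊕b25⊕b27⊕b29⊕b31 = 1⊕0⊕1⊕0⊕0⊕0⊕1⊕0⊕0⊕1⊕0⊕1⊕0⊕1⊕0⊕0 = 0
s2: b2⊕b3⊕b6⊕b7⊕b10⊕b11⊕b14⊕b15⊕b18⊕b19⊕b22⊕b23⊕b26⊕b27⊕b30⊕b31 = 1⊕0⊕1⊕0⊕0⊕0⊕1⊕0⊕1⊕1⊕1⊕1⊕0⊕1⊕0⊕0 = 0
s4: b4⊕b5⊕b6⊕b7⊕b12⊕b13⊕b14⊕b15⊕b20⊕b21⊕b22⊕b23⊕b28⊕b29⊕b30⊕b31 = 1⊕1⊕1⊕0⊕1⊕1⊕1⊕0⊕0⊕0⊕1⊕1⊕0⊕0⊕0⊕0 = 0
s8: b8⊕b9⊕b10⊕b11⊕b12⊕b13⊕b14⊕b15⊕b24⊕b25⊕b26⊕b27⊕b28⊕b29⊕b30⊕b31 = 1⊕0⊕0⊕0⊕1⊕1⊕1⊕0⊕1⊕0⊕0⊕1⊕0⊕0⊕0⊕0 = 0
s16: b16⊕b17⊕b18⊕b19⊕b20⊕b21⊕b22⊕b23⊕b24⊕b25⊕b26⊕b27⊕b28⊕b29⊕b30⊕b31 = 0⊕0⊕1⊕1⊕0⊕0⊕1⊕1⊕1⊕0⊕0⊕1⊕0⊕0⊕0⊕0 = 0
Syndrome (s16...s1) = 00000 → position 0 (no error).
No correction needed.
Data bits at positions 3,5,6,7,9,10,11,12,13,14,15,17,18,19,20,21,22,23,24,25,26,27,28,29,30,31: 01100001110011001110010000

01100001110011001110010000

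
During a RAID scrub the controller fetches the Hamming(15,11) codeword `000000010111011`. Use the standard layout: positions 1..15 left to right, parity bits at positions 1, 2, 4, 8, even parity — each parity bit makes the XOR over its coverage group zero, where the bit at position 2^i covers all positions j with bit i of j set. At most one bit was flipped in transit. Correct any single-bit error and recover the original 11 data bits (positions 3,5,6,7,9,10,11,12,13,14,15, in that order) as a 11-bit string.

00000111011

s1: b1⊕b3⊕b5⊕b7⊕b9⊕b11⊕b13⊕b15 = 0⊕0⊕0⊕0⊕0⊕1⊕0⊕1 = 0
s2: b2⊕b3⊕b6⊕b7⊕b10⊕b11⊕b14⊕b15 = 0⊕0⊕0⊕0⊕1⊕1⊕1⊕1 = 0
s4: b4⊕b5⊕b6⊕b7⊕b12⊕b13⊕b14⊕b15 = 0⊕0⊕0⊕0⊕1⊕0⊕1⊕1 = 1
s8: b8⊕b9⊕b10⊕b11⊕b12⊕b13⊕b14⊕b15 = 1⊕0⊕1⊕1⊕1⊕0⊕1⊕1 = 0
Syndrome (s8...s1) = 0100 → position 4.
Flip bit 4: corrected codeword = 000100010111011
Data bits at positions 3,5,6,7,9,10,11,12,13,14,15: 00000111011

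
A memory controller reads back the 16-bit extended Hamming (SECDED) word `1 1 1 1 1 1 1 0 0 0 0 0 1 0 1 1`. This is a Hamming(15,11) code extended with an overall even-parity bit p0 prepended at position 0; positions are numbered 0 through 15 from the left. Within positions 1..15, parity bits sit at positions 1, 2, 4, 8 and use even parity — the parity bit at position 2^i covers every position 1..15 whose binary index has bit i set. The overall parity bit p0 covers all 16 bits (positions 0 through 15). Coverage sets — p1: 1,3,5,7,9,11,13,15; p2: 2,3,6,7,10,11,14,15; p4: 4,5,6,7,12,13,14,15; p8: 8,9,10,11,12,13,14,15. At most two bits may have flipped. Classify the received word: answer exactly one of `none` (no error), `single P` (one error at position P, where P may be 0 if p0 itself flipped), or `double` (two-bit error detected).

s1: b1⊕b3⊕b5⊕b7⊕b9⊕b11⊕b13⊕b15 = 1⊕1⊕1⊕0⊕0⊕0⊕0⊕1 = 0
s2: b2⊕b3⊕b6⊕b7⊕b10⊕b11⊕b14⊕b15 = 1⊕1⊕1⊕0⊕0⊕0⊕1⊕1 = 1
s4: b4⊕b5⊕b6⊕b7⊕b12⊕b13⊕b14⊕b15 = 1⊕1⊕1⊕0⊕1⊕0⊕1⊕1 = 0
s8: b8⊕b9⊕b10⊕b11⊕b12⊕b13⊕b14⊕b15 = 0⊕0⊕0⊕0⊕1⊕0⊕1⊕1 = 1
Syndrome (s8...s1) = 1010 → position 10.
Overall parity (XOR of all 16 bits, including p0): 1⊕1⊕1⊕1⊕1⊕1⊕1⊕0⊕0⊕0⊕0⊕0⊕1⊕0⊕1⊕1 = 0
Overall=0, syndrome position=10 → double-bit error detected (uncorrectable).

double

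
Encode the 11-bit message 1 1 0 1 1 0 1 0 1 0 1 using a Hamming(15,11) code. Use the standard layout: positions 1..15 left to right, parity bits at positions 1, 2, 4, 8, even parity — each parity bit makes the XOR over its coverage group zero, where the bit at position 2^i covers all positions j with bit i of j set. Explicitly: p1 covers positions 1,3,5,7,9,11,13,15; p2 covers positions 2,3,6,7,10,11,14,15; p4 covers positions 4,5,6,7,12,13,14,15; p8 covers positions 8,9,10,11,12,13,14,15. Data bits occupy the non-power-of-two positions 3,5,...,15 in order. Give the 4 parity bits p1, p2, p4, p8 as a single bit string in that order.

1000

Place data bits at non-power-of-two positions: b3=1, b5=1, b6=0, b7=1, b9=1, b10=0, b11=1, b12=0, b13=1, b14=0, b15=1.
p1 = XOR of data positions {3,5,7,9,11,13,15} = 1⊕1⊕1⊕1⊕1⊕1⊕1 = 1
p2 = XOR of data positions {3,6,7,10,11,14,15} = 1⊕0⊕1⊕0⊕1⊕0⊕1 = 0
p4 = XOR of data positions {5,6,7,12,13,14,15} = 1⊕0⊕1⊕0⊕1⊕0⊕1 = 0
p8 = XOR of data positions {9,10,11,12,13,14,15} = 1⊕0⊕1⊕0⊕1⊕0⊕1 = 0
Parity bits p1,p2,p4,p8 = 1000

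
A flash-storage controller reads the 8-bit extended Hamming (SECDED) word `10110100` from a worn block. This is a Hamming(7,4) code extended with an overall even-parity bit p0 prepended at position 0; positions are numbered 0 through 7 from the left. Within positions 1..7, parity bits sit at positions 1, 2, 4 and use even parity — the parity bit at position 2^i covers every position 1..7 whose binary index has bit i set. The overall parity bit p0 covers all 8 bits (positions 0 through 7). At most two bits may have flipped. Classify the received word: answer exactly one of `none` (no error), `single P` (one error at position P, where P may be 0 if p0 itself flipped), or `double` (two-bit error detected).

s1: b1⊕b3⊕b5⊕b7 = 0⊕1⊕1⊕0 = 0
s2: b2⊕b3⊕b6⊕b7 = 1⊕1⊕0⊕0 = 0
s4: b4⊕b5⊕b6⊕b7 = 0⊕1⊕0⊕0 = 1
Syndrome (s4...s1) = 100 → position 4.
Overall parity (XOR of all 8 bits, including p0): 1⊕0⊕1⊕1⊕0⊕1⊕0⊕0 = 0
Overall=0, syndrome position=4 → double-bit error detected (uncorrectable).

double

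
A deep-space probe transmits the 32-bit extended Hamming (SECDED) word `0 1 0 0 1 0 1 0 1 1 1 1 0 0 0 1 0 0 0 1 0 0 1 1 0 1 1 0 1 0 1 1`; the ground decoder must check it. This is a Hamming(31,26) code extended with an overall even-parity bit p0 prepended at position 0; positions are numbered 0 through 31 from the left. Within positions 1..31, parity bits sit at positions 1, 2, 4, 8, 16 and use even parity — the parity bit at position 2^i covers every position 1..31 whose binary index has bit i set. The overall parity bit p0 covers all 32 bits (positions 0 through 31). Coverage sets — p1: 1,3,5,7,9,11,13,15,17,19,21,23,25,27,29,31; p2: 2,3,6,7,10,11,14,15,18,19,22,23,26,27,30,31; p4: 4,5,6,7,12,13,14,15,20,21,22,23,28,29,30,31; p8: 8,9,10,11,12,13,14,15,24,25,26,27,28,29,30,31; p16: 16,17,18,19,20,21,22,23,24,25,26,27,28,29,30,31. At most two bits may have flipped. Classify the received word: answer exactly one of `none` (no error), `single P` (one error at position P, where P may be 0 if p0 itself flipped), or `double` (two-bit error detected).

s1: b1⊕b3⊕b5⊕b7⊕b9⊕b11⊕b13⊕b15⊕b17⊕b19⊕b21⊕b23⊕b25⊕b27⊕b29⊕b31 = 1⊕0⊕0⊕0⊕1⊕1⊕0⊕1⊕0⊕1⊕0⊕1⊕1⊕0⊕0⊕1 = 0
s2: b2⊕b3⊕b6⊕b7⊕b10⊕b11⊕b14⊕b15⊕b18⊕b19⊕b22⊕b23⊕b26⊕b27⊕b30⊕b31 = 0⊕0⊕1⊕0⊕1⊕1⊕0⊕1⊕0⊕1⊕1⊕1⊕1⊕0⊕1⊕1 = 0
s4: b4⊕b5⊕b6⊕b7⊕b12⊕b13⊕b14⊕b15⊕b20⊕b21⊕b22⊕b23⊕b28⊕b29⊕b30⊕b31 = 1⊕0⊕1⊕0⊕0⊕0⊕0⊕1⊕0⊕0⊕1⊕1⊕1⊕0⊕1⊕1 = 0
s8: b8⊕b9⊕b10⊕b11⊕b12⊕b13⊕b14⊕b15⊕b24⊕b25⊕b26⊕b27⊕b28⊕b29⊕b30⊕b31 = 1⊕1⊕1⊕1⊕0⊕0⊕0⊕1⊕0⊕1⊕1⊕0⊕1⊕0⊕1⊕1 = 0
s16: b16⊕b17⊕b18⊕b19⊕b20⊕b21⊕b22⊕b23⊕b24⊕b25⊕b26⊕b27⊕b28⊕b29⊕b30⊕b31 = 0⊕0⊕0⊕1⊕0⊕0⊕1⊕1⊕0⊕1⊕1⊕0⊕1⊕0⊕1⊕1 = 0
Syndrome (s16...s1) = 00000 → position 0 (no error).
Overall parity (XOR of all 32 bits, including p0): 0⊕1⊕0⊕0⊕1⊕0⊕1⊕0⊕1⊕1⊕1⊕1⊕0⊕0⊕0⊕1⊕0⊕0⊕0⊕1⊕0⊕0⊕1⊕1⊕0⊕1⊕1⊕0⊕1⊕0⊕1⊕1 = 0
Overall=0, syndrome position=0 → no error.

none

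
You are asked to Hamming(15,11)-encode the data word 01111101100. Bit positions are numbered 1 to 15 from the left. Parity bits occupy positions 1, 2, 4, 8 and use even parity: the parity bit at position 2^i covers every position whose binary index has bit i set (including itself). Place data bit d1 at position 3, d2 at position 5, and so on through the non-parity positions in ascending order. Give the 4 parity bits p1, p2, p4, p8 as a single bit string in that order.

0110

Place data bits at non-power-of-two positions: b3=0, b5=1, b6=1, b7=1, b9=1, b10=1, b11=0, b12=1, b13=1, b14=0, b15=0.
p1 = XOR of data positions {3,5,7,9,11,13,15} = 0⊕1⊕1⊕1⊕0⊕1⊕0 = 0
p2 = XOR of data positions {3,6,7,10,11,14,15} = 0⊕1⊕1⊕1⊕0⊕0⊕0 = 1
p4 = XOR of data positions {5,6,7,12,13,14,15} = 1⊕1⊕1⊕1⊕1⊕0⊕0 = 1
p8 = XOR of data positions {9,10,11,12,13,14,15} = 1⊕1⊕0⊕1⊕1⊕0⊕0 = 0
Parity bits p1,p2,p4,p8 = 0110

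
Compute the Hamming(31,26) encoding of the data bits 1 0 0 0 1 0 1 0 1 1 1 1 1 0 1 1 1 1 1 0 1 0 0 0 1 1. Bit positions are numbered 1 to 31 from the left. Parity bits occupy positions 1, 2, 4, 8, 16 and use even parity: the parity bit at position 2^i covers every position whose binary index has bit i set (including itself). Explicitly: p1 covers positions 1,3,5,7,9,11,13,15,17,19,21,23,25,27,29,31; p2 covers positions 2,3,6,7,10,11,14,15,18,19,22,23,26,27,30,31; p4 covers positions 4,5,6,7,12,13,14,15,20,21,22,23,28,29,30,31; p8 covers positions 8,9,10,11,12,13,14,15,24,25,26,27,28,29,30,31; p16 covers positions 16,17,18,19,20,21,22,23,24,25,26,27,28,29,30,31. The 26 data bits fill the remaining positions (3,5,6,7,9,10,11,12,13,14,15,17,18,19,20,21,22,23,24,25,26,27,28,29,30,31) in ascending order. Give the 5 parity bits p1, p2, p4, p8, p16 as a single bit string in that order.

10110

Place data bits at non-power-of-two positions: b3=1, b5=0, b6=0, b7=0, b9=1, b10=0, b11=1, b12=0, b13=1, b14=1, b15=1, b17=1, b18=1, b19=0, b20=1, b21=1, b22=1, b23=1, b24=1, b25=0, b26=1, b27=0, b28=0, b29=0, b30=1, b31=1.
p1 = XOR of data positions {3,5,7,9,11,13,15,17,19,21,23,25,27,29,31} = 1⊕0⊕0⊕1⊕1⊕1⊕1⊕1⊕0⊕1⊕1⊕0⊕0⊕0⊕1 = 1
p2 = XOR of data positions {3,6,7,10,11,14,15,18,19,22,23,26,27,30,31} = 1⊕0⊕0⊕0⊕1⊕1⊕1⊕1⊕0⊕1⊕1⊕1⊕0⊕1⊕1 = 0
p4 = XOR of data positions {5,6,7,12,13,14,15,20,21,22,23,28,29,30,31} = 0⊕0⊕0⊕0⊕1⊕1⊕1⊕1⊕1⊕1⊕1⊕0⊕0⊕1⊕1 = 1
p8 = XOR of data positions {9,10,11,12,13,14,15,24,25,26,27,28,29,30,31} = 1⊕0⊕1⊕0⊕1⊕1⊕1⊕1⊕0⊕1⊕0⊕0⊕0⊕1⊕1 = 1
p16 = XOR of data positions {17,18,19,20,21,22,23,24,25,26,27,28,29,30,31} = 1⊕1⊕0⊕1⊕1⊕1⊕1⊕1⊕0⊕1⊕0⊕0⊕0⊕1⊕1 = 0
Parity bits p1,p2,p4,p8,p16 = 10110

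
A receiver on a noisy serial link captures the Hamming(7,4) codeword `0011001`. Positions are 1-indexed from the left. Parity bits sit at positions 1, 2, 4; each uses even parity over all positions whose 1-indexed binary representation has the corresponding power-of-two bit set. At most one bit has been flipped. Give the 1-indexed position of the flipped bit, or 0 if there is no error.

s1: b1⊕b3⊕b5⊕b7 = 0⊕1⊕0⊕1 = 0
s2: b2⊕b3⊕b6⊕b7 = 0⊕1⊕0⊕1 = 0
s4: b4⊕b5⊕b6⊕b7 = 1⊕0⊕0⊕1 = 0
Syndrome (s4...s1) = 000 → position 0 (no error).

0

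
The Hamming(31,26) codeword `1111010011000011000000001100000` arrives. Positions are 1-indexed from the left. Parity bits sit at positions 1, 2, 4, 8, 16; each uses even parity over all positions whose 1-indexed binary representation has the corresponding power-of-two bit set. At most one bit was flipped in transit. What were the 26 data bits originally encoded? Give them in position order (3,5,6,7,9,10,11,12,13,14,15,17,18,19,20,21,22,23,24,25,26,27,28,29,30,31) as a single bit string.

s1: b1⊕b3⊕b5⊕b7⊕b9⊕b11⊕b13⊕b15⊕b17⊕b19⊕b21⊕b23⊕b25⊕b27⊕b29⊕b31 = 1⊕1⊕0⊕0⊕1⊕0⊕0⊕1⊕0⊕0⊕0⊕0⊕1⊕0⊕0⊕0 = 1
s2: b2⊕b3⊕b6⊕b7⊕b10⊕b11⊕b14⊕b15⊕b18⊕b19⊕b22⊕b23⊕b26⊕b27⊕b30⊕b31 = 1⊕1⊕1⊕0⊕1⊕0⊕0⊕1⊕0⊕0⊕0⊕0⊕1⊕0⊕0⊕0 = 0
s4: b4⊕b5⊕b6⊕b7⊕b12⊕b13⊕b14⊕b15⊕b20⊕b21⊕b22⊕b23⊕b28⊕b29⊕b30⊕b31 = 1⊕0⊕1⊕0⊕0⊕0⊕0⊕1⊕0⊕0⊕0⊕0⊕0⊕0⊕0⊕0 = 1
s8: b8⊕b9⊕b10⊕b11⊕b12⊕b13⊕b14⊕b15⊕b24⊕b25⊕b26⊕b27⊕b28⊕b29⊕b30⊕b31 = 0⊕1⊕1⊕0⊕0⊕0⊕0⊕1⊕0⊕1⊕1⊕0⊕0⊕0⊕0⊕0 = 1
s16: b16⊕b17⊕b18⊕b19⊕b20⊕b21⊕b22⊕b23⊕b24⊕b25⊕b26⊕b27⊕b28⊕b29⊕b30⊕b31 = 1⊕0⊕0⊕0⊕0⊕0⊕0⊕0⊕0⊕1⊕1⊕0⊕0⊕0⊕0⊕0 = 1
Syndrome (s16...s1) = 11101 → position 29.
Flip bit 29: corrected codeword = 1111010011000011000000001100100
Data bits at positions 3,5,6,7,9,10,11,12,13,14,15,17,18,19,20,21,22,23,24,25,26,27,28,29,30,31: 10101100001000000001100100

10101100001000000001100100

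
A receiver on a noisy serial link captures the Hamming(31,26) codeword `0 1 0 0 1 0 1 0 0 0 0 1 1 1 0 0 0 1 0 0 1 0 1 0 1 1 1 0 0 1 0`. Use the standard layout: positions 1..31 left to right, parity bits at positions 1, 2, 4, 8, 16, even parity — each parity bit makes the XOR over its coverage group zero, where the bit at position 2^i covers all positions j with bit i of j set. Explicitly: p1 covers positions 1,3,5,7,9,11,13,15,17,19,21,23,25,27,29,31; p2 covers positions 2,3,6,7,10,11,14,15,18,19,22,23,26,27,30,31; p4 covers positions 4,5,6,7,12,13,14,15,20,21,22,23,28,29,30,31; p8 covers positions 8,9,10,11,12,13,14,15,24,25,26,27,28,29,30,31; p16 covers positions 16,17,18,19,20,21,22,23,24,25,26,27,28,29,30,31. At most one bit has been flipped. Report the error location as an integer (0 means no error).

s1: b1⊕b3⊕b5⊕b7⊕b9⊕b11⊕b13⊕b15⊕b17⊕b19⊕b21⊕b23⊕b25⊕b27⊕b29⊕b31 = 0⊕0⊕1⊕1⊕0⊕0⊕1⊕0⊕0⊕0⊕1⊕1⊕1⊕1⊕0⊕0 = 1
s2: b2⊕b3⊕b6⊕b7⊕b10⊕b11⊕b14⊕b15⊕b18⊕b19⊕b22⊕b23⊕b26⊕b27⊕b30⊕b31 = 1⊕0⊕0⊕1⊕0⊕0⊕1⊕0⊕1⊕0⊕0⊕1⊕1⊕1⊕1⊕0 = 0
s4: b4⊕b5⊕b6⊕b7⊕b12⊕b13⊕b14⊕b15⊕b20⊕b21⊕b22⊕b23⊕b28⊕b29⊕b30⊕b31 = 0⊕1⊕0⊕1⊕1⊕1⊕1⊕0⊕0⊕1⊕0⊕1⊕0⊕0⊕1⊕0 = 0
s8: b8⊕b9⊕b10⊕b11⊕b12⊕b13⊕b14⊕b15⊕b24⊕b25⊕b26⊕b27⊕b28⊕b29⊕b30⊕b31 = 0⊕0⊕0⊕0⊕1⊕1⊕1⊕0⊕0⊕1⊕1⊕1⊕0⊕0⊕1⊕0 = 1
s16: b16⊕b17⊕b18⊕b19⊕b20⊕b21⊕b22⊕b23⊕b24⊕b25⊕b26⊕b27⊕b28⊕b29⊕b30⊕b31 = 0⊕0⊕1⊕0⊕0⊕1⊕0⊕1⊕0⊕1⊕1⊕1⊕0⊕0⊕1⊕0 = 1
Syndrome (s16...s1) = 11001 → position 25.

25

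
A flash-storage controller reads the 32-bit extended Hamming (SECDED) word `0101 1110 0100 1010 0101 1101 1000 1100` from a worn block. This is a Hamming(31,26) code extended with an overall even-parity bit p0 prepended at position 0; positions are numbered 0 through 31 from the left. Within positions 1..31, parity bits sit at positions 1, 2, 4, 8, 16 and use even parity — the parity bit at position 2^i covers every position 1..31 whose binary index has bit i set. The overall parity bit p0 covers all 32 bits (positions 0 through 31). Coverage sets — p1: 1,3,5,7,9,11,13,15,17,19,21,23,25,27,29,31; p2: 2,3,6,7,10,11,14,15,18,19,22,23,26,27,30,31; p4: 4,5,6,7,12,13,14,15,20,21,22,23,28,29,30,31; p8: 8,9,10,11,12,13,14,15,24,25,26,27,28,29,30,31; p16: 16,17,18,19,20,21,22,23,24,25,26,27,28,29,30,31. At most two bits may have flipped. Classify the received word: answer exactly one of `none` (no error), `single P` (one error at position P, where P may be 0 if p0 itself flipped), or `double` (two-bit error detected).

double

s1: b1⊕b3⊕b5⊕b7⊕b9⊕b11⊕b13⊕b15⊕b17⊕b19⊕b21⊕b23⊕b25⊕b27⊕b29⊕b31 = 1⊕1⊕1⊕0⊕1⊕0⊕0⊕0⊕1⊕1⊕1⊕1⊕0⊕0⊕1⊕0 = 1
s2: b2⊕b3⊕b6⊕b7⊕b10⊕b11⊕b14⊕b15⊕b18⊕b19⊕b22⊕b23⊕b26⊕b27⊕b30⊕b31 = 0⊕1⊕1⊕0⊕0⊕0⊕1⊕0⊕0⊕1⊕0⊕1⊕0⊕0⊕0⊕0 = 1
s4: b4⊕b5⊕b6⊕b7⊕b12⊕b13⊕b14⊕b15⊕b20⊕b21⊕b22⊕b23⊕b28⊕b29⊕b30⊕b31 = 1⊕1⊕1⊕0⊕1⊕0⊕1⊕0⊕1⊕1⊕0⊕1⊕1⊕1⊕0⊕0 = 0
s8: b8⊕b9⊕b10⊕b11⊕b12⊕b13⊕b14⊕b15⊕b24⊕b25⊕b26⊕b27⊕b28⊕b29⊕b30⊕b31 = 0⊕1⊕0⊕0⊕1⊕0⊕1⊕0⊕1⊕0⊕0⊕0⊕1⊕1⊕0⊕0 = 0
s16: b16⊕b17⊕b18⊕b19⊕b20⊕b21⊕b22⊕b23⊕b24⊕b25⊕b26⊕b27⊕b28⊕b29⊕b30⊕b31 = 0⊕1⊕0⊕1⊕1⊕1⊕0⊕1⊕1⊕0⊕0⊕0⊕1⊕1⊕0⊕0 = 0
Syndrome (s16...s1) = 00011 → position 3.
Overall parity (XOR of all 32 bits, including p0): 0⊕1⊕0⊕1⊕1⊕1⊕1⊕0⊕0⊕1⊕0⊕0⊕1⊕0⊕1⊕0⊕0⊕1⊕0⊕1⊕1⊕1⊕0⊕1⊕1⊕0⊕0⊕0⊕1⊕1⊕0⊕0 = 0
Overall=0, syndrome position=3 → double-bit error detected (uncorrectable).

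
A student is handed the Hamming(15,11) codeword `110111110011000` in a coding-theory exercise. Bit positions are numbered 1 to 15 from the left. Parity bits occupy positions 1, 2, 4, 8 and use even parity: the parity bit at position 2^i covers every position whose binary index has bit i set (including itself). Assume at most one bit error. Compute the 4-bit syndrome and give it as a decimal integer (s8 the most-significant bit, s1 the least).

s1: b1⊕b3⊕b5⊕b7⊕b9⊕b11⊕b13⊕b15 = 1⊕0⊕1⊕1⊕0⊕1⊕0⊕0 = 0
s2: b2⊕b3⊕b6⊕b7⊕b10⊕b11⊕b14⊕b15 = 1⊕0⊕1⊕1⊕0⊕1⊕0⊕0 = 0
s4: b4⊕b5⊕b6⊕b7⊕b12⊕b13⊕b14⊕b15 = 1⊕1⊕1⊕1⊕1⊕0⊕0⊕0 = 1
s8: b8⊕b9⊕b10⊕b11⊕b12⊕b13⊕b14⊕b15 = 1⊕0⊕0⊕1⊕1⊕0⊕0⊕0 = 1
Syndrome (s8...s1) = 1100 → position 12.

12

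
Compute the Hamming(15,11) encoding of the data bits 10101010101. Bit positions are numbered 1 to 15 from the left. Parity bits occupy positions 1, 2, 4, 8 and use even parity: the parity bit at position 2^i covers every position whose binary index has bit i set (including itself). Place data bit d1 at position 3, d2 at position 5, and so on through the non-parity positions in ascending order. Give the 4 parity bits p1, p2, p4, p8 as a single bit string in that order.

1010

Place data bits at non-power-of-two positions: b3=1, b5=0, b6=1, b7=0, b9=1, b10=0, b11=1, b12=0, b13=1, b14=0, b15=1.
p1 = XOR of data positions {3,5,7,9,11,13,15} = 1⊕0⊕0⊕1⊕1⊕1⊕1 = 1
p2 = XOR of data positions {3,6,7,10,11,14,15} = 1⊕1⊕0⊕0⊕1⊕0⊕1 = 0
p4 = XOR of data positions {5,6,7,12,13,14,15} = 0⊕1⊕0⊕0⊕1⊕0⊕1 = 1
p8 = XOR of data positions {9,10,11,12,13,14,15} = 1⊕0⊕1⊕0⊕1⊕0⊕1 = 0
Parity bits p1,p2,p4,p8 = 1010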